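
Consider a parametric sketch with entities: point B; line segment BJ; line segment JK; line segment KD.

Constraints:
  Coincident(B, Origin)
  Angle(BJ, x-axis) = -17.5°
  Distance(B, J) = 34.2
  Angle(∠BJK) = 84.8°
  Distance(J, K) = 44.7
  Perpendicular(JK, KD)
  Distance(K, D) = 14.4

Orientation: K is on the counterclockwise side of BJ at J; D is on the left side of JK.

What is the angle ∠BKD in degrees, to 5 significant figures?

50.692°

∠BJK = 84.8°, so JK runs at -17.5° + (180° − 84.8°) = 77.700° from the x-axis; with |JK| = 44.7, K = J + 44.7·(cos 77.700°, sin 77.700°) = (42.140, 33.390). The perpendicularity gives KD at right angles to JK; with |KD| = 14.4 on the left of JK, D = K + 14.4·(-0.97705, 0.21303) = (28.070, 36.457). Then cos ∠BKD = KB·KD / (|KB||KD|), giving 50.692°.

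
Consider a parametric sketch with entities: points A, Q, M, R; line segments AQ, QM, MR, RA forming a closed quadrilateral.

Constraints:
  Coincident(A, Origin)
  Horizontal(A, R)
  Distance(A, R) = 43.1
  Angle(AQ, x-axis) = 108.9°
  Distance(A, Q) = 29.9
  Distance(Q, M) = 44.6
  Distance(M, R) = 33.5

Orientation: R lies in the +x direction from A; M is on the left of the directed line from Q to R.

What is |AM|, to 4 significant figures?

47.51

A is at the origin; AR is horizontal with |AR| = 43.1 and R in +x, so R = (43.1, 0). AQ runs at 108.9° with |AQ| = 29.9, so Q = (-9.685, 28.29). M is determined by |QM| = 44.6 and |MR| = 33.5 together: it lies at the intersection of circle(Q, 44.6) and circle(R, 33.5). With |QR| = 59.89, the foot of the radical line on QR is 37.18 from Q and the perpendicular offset is √(44.6² − 37.18²) = 24.63. Taking the left-of-QR solution: M = (34.72, 32.44).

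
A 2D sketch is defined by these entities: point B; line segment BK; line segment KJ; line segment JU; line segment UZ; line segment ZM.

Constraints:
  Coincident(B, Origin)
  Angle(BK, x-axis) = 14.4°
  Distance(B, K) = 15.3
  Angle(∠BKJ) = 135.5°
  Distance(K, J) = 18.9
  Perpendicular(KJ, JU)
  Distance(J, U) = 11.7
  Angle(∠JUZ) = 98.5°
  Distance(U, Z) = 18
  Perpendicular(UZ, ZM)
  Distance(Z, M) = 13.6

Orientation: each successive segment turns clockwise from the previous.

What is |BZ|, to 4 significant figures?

12.55

B is at the origin; BK runs at 14.4° with length 15.3, so K = (14.82, 3.805). ∠BKJ = 135.5° gives KJ at -30.10° from the x-axis; with |KJ| = 18.9, J = (31.17, -5.674). KJ ⟂ JU, so JU runs at -120.1°; with |JU| = 11.7, U = (25.30, -15.80). ∠JUZ = 98.5° gives UZ at 158.4° from the x-axis; with |UZ| = 18.0, Z = (8.567, -9.170). Then |BZ| = |Z − B| = 12.55.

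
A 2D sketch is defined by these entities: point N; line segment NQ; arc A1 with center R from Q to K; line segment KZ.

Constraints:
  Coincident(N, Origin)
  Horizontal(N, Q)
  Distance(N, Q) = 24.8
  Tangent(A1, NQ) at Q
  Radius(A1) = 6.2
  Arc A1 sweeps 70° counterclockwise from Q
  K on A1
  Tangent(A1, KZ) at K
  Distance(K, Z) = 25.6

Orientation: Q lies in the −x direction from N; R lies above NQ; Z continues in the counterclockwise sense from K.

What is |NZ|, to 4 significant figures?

29.93

On A1, Q sits at bearing -90° from R; a 70° counterclockwise sweep puts K at bearing -20°, so K = R + 6.2·(cos -20°, sin -20°) = (-18.97, 4.079). A1 meets KZ tangentially, so RK is at right angles to KZ, so KZ runs along (−sin -20°, cos -20°); with |KZ| = 25.6, Z = (-10.22, 28.14). Then |NZ| = |Z − N| = 29.93.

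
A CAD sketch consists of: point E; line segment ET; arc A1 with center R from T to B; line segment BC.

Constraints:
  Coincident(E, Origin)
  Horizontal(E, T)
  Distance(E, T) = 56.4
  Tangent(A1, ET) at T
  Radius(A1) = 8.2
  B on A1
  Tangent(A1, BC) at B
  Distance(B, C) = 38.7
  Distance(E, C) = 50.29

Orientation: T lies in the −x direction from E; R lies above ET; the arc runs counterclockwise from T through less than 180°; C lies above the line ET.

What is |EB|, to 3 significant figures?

49.3

Checks: E = (0.00, 0.00) ✓; |RB| = 8.200 ✓; ∠(RB, BC) = 90.00° ✓; |BC| = 38.70 ✓; |EC| = 50.29 ✓.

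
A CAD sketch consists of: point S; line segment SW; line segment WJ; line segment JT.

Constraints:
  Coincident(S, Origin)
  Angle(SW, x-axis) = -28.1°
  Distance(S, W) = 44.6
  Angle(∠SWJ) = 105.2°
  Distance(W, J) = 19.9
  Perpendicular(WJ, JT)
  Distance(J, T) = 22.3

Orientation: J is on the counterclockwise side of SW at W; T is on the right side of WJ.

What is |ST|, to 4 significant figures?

72.58

∠SWJ = 105.2°, so WJ runs at -28.1° + (180° − 105.2°) = 46.70° from the x-axis; with |WJ| = 19.9, J = W + 19.9·(cos 46.70°, sin 46.70°) = (52.99, -6.524). WJ ⟂ JT; with |JT| = 22.3 on the right of WJ, T = J + 22.3·(0.7278, -0.6858) = (69.22, -21.82). Then |ST| = |T − S| = 72.58.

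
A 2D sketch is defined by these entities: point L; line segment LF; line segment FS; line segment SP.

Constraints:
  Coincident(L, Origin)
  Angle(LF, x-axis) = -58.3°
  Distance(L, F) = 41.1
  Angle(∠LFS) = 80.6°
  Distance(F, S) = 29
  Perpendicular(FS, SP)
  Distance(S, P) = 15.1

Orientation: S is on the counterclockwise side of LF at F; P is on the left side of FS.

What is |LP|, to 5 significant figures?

33.828

∠LFS = 80.6°, so FS runs at -58.3° + (180° − 80.6°) = 41.100° from the x-axis; with |FS| = 29.0, S = F + 29.0·(cos 41.100°, sin 41.100°) = (43.450, -15.904). FS ⟂ SP; with |SP| = 15.1 on the left of FS, P = S + 15.1·(-0.65738, 0.75356) = (33.524, -4.5256). Then |LP| = |P − L| = 33.828.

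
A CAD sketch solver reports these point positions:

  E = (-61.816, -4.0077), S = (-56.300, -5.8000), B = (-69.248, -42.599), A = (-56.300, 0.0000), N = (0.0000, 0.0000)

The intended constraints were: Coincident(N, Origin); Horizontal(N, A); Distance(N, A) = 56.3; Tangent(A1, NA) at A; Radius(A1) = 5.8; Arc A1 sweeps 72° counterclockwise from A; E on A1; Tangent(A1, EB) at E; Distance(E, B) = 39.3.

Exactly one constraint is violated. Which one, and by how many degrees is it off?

Tangent(A1, EB) at E — off by 7.10°.

N = (0.00, 0.00) ✓; N.y = 0.00, A.y = 0.00 ✓; |NA| = 56.30 ✓; ∠(SA, AN) = 90.00° ✓; |SA| = 5.800 ✓; bearing(S→E) − bearing(S→A) = 72.00° ✓; |SE| = 5.800 ✓; ∠(SE, EB) = 82.90° ✗; |EB| = 39.30 ✓.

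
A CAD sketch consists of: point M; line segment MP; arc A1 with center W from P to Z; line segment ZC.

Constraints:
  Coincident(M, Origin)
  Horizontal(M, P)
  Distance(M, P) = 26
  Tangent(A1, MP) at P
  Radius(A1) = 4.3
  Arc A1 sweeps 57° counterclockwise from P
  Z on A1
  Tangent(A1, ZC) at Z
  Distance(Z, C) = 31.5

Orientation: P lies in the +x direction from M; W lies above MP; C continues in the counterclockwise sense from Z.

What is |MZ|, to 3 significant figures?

29.7

Since A1 is tangent to MP there, WP ⟂ MP, so W = P + (0, 4.3) = (26.0, 4.30). On A1, P sits at bearing -90° from W; a 57° counterclockwise sweep puts Z at bearing -33°, so Z = W + 4.3·(cos -33°, sin -33°) = (29.6, 1.96). Then |MZ| = |Z − M| = 29.7.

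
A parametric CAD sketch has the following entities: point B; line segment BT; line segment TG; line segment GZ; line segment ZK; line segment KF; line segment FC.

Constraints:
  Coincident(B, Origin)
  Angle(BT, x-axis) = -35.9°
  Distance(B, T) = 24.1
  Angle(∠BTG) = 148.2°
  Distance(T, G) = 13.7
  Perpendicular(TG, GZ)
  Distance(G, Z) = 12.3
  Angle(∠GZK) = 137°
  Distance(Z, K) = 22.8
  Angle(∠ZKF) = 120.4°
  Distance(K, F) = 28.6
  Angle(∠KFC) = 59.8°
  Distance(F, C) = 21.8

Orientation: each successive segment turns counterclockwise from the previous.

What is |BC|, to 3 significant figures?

8.13

∠ZKF = 120.4° gives KF at -172° from the x-axis; with |KF| = 28.6, F = (-8.54, 10.7). ∠KFC = 59.8° gives FC at -51.3° from the x-axis; with |FC| = 21.8, C = (5.09, -6.34). Then |BC| = |C − B| = 8.13.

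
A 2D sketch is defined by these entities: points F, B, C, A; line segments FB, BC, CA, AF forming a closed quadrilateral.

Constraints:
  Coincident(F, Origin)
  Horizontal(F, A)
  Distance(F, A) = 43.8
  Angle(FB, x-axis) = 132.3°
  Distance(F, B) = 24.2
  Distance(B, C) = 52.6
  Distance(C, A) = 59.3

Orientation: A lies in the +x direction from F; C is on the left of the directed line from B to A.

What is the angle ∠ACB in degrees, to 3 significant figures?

67.8°

F is at the origin; F and A share the same y with |FA| = 43.8 and A in +x, so A = (43.8, 0). FB runs at 132.3° with |FB| = 24.2, so B = (-16.3, 17.9). C is determined by |BC| = 52.6 and |CA| = 59.3 together: it lies at the intersection of circle(B, 52.6) and circle(A, 59.3). With |BA| = 62.7, the foot of the radical line on BA is 25.4 from B and the perpendicular offset is √(52.6² − 25.4²) = 46.1. Taking the left-of-BA solution: C = (21.2, 54.8).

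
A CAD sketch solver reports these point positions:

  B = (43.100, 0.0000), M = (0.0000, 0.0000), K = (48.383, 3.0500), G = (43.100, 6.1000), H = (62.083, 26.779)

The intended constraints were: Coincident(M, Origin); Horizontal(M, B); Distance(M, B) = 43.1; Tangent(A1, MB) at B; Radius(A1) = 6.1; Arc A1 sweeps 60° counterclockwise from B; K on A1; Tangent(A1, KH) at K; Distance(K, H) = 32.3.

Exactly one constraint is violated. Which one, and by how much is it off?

Distance(K, H) = 32.3 — off by 4.90.

M = (0.00, 0.00) ✓; M.y = 0.00, B.y = 0.00 ✓; |MB| = 43.10 ✓; ∠(GB, BM) = 90.00° ✓; |GB| = 6.100 ✓; bearing(G→K) − bearing(G→B) = 60.00° ✓; |GK| = 6.100 ✓; ∠(GK, KH) = 90.00° ✓; |KH| = 27.40 ✗.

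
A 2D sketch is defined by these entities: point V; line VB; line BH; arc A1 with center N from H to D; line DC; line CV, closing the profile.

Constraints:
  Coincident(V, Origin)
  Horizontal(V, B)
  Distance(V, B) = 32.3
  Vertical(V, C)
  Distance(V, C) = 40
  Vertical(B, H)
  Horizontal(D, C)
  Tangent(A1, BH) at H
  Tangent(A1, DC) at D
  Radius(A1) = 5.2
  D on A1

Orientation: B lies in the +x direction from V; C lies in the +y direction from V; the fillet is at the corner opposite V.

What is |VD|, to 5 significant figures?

48.316

V is at the origin; V and B share the same y with |VB| = 32.3 and B on the +x side, so B = (32.300, 0.0000). V and C share the same x with |VC| = 40.0 and C on the +y side, so C = (0.0000, 40.000). The virtual corner opposite V is at (32.300, 40.000). Since A1 is tangent to BH there, NH ⟂ BH and A1 meets DC tangentially, so ND is at right angles to DC, with radius 5.2, so the center N sits 5.2 in from both sides at N = (27.100, 34.800). That places the tangent points at H = (32.300, 34.800) on BH and D = (27.100, 40.000) on DC. Then |VD| = |D − V| = 48.316.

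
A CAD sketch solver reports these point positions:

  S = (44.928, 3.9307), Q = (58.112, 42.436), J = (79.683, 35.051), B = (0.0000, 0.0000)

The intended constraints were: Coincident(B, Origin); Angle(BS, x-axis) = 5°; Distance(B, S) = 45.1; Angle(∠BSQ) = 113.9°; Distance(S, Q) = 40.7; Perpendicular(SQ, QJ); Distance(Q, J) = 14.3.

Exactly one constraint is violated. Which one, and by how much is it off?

Distance(Q, J) = 14.3 — off by 8.50.

B = (0.00, 0.00) ✓; BS at 5.000° ✓; |BS| = 45.10 ✓; ∠BSQ = 113.9° ✓; |SQ| = 40.70 ✓; ∠(SQ, QJ) = 90.00° ✓; |QJ| = 22.80 ✗.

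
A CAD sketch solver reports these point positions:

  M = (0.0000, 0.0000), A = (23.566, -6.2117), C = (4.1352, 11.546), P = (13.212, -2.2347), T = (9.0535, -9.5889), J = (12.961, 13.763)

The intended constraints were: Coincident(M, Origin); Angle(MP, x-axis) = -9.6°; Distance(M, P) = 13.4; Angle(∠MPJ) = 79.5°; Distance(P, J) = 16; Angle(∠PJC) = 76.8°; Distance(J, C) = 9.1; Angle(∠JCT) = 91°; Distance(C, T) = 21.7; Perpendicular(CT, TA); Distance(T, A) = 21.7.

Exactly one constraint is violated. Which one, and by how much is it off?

Distance(T, A) = 21.7 — off by 6.80.

M = (0.00, 0.00) ✓; MP at -9.600° ✓; |MP| = 13.40 ✓; ∠MPJ = 79.50° ✓; |PJ| = 16.00 ✓; ∠PJC = 76.80° ✓; |JC| = 9.100 ✓; ∠JCT = 91.00° ✓; |CT| = 21.70 ✓; ∠(CT, TA) = 90.00° ✓; |TA| = 14.90 ✗.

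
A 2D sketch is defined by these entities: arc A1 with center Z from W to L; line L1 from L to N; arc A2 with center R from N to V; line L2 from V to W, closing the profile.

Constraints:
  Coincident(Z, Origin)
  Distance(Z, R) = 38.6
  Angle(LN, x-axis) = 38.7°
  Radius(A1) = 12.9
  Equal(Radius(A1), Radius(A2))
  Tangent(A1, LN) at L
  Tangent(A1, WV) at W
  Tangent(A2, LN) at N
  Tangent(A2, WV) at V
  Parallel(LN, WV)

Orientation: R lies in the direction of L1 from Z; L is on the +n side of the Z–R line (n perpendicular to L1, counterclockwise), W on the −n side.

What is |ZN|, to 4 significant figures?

40.70

The slot axis is L1's direction at 38.7°, so u = (cos 38.7°, sin 38.7°) = (0.7804, 0.6252) and n = (−sin 38.7°, cos 38.7°) = (-0.6252, 0.7804). Z is at the origin and R lies 38.6 along u from Z, so R = 38.6·u = (30.12, 24.13). Tangency of A1 to both parallel lines with radius 12.9 puts L and W at Z ± 12.9·n: L = (-8.066, 10.07), W = (8.066, -10.07). Equal radii place N and V the same way about R: N = R + 12.9·n = (22.06, 34.20), V = R − 12.9·n = (38.19, 14.07). Then |ZN| = |N − Z| = 40.70.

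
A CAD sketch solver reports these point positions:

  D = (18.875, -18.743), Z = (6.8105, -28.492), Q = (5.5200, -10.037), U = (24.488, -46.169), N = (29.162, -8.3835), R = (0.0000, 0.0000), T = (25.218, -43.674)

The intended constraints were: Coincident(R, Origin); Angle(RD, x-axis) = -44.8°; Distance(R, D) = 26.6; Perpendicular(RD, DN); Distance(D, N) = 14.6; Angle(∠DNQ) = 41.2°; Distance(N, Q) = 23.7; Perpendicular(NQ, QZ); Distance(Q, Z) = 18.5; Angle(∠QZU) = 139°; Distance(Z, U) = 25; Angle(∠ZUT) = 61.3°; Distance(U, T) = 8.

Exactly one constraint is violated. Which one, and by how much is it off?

Distance(U, T) = 8 — off by 5.40.

R = (0.00, 0.00) ✓; RD at -44.80° ✓; |RD| = 26.60 ✓; ∠(RD, DN) = 90.00° ✓; |DN| = 14.60 ✓; ∠DNQ = 41.20° ✓; |NQ| = 23.70 ✓; ∠(NQ, QZ) = 90.00° ✓; |QZ| = 18.50 ✓; ∠QZU = 139.0° ✓; |ZU| = 25.00 ✓; ∠ZUT = 61.31° ✓; |UT| = 2.600 ✗.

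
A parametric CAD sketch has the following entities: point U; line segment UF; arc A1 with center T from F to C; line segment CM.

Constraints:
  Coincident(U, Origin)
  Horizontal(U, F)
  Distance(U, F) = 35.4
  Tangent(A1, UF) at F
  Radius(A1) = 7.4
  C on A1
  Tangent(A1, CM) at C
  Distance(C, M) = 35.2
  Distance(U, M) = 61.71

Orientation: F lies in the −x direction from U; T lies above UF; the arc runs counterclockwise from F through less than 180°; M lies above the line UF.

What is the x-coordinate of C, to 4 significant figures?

-28.85

U is at the origin; UF is horizontal with |UF| = 35.4 and F on the −x side, so F = (-35.40, 0.000). The tangent condition forces TF to be normal to UF, so T = F + (0, 7.4) = (-35.40, 7.400). Since TC ⟂ CM (tangency), |TM| = √(7.4² + 35.2²) = 35.97 regardless of where C sits on A1. So M lies on both circle(U, 61.71) and circle(T, 35.97); the above-UF intersection is M = (-45.21, 42.01). C is the foot of the tangent from M: C = (-28.85, 10.84).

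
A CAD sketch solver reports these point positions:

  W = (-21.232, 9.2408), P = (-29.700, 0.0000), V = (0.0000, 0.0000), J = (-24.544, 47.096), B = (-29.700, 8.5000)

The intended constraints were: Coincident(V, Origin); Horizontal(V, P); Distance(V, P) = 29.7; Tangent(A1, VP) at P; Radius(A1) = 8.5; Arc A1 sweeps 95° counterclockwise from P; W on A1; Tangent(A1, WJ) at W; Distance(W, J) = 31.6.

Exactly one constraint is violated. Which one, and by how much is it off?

Distance(W, J) = 31.6 — off by 6.40.

V = (0.00, 0.00) ✓; V.y = 0.00, P.y = 0.00 ✓; |VP| = 29.70 ✓; ∠(BP, PV) = 90.00° ✓; |BP| = 8.500 ✓; bearing(B→W) − bearing(B→P) = 95.00° ✓; |BW| = 8.500 ✓; ∠(BW, WJ) = 90.00° ✓; |WJ| = 38.00 ✗.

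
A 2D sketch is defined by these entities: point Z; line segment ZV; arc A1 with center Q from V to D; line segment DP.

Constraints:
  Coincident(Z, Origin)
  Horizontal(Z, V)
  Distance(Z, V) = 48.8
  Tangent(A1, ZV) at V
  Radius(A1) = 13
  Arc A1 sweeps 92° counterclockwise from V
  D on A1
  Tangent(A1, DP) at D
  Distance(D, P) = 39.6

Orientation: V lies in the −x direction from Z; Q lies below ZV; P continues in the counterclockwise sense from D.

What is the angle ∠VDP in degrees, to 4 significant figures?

134.0°

Z is at the origin; Z and V share the same y with |ZV| = 48.8 and V on the −x side, so V = (-48.80, 0.000). Tangency of A1 to ZV means the radius QV is perpendicular to ZV, so Q = V + (0, -13) = (-48.80, -13.00). On A1, V sits at bearing 90° from Q; a 92° counterclockwise sweep puts D at bearing 182°, so D = Q + 13.0·(cos 182°, sin 182°) = (-61.79, -13.45). A1 meets DP tangentially, so QD is at right angles to DP, so DP runs along (−sin 182°, cos 182°); with |DP| = 39.6, P = (-60.41, -53.03). Then cos ∠VDP = DV·DP / (|DV||DP|), giving 134.0°.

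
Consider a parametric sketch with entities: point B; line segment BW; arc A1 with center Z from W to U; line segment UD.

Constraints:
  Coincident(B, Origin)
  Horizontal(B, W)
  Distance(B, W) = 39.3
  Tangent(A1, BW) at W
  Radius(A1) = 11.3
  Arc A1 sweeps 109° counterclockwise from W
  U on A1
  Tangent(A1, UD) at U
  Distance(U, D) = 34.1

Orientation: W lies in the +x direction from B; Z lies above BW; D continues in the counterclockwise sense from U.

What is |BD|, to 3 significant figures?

61.2

B is at the origin; B and W share the same y with |BW| = 39.3 and W on the +x side, so W = (39.3, 0.00). The tangent condition forces ZW to be normal to BW, so Z = W + (0, 11.3) = (39.3, 11.3). On A1, W sits at bearing -90° from Z; a 109° counterclockwise sweep puts U at bearing 19°, so U = Z + 11.3·(cos 19°, sin 19°) = (50.0, 15.0). The tangent condition forces ZU to be normal to UD, so UD runs along (−sin 19°, cos 19°); with |UD| = 34.1, D = (38.9, 47.2). Then |BD| = |D − B| = 61.2.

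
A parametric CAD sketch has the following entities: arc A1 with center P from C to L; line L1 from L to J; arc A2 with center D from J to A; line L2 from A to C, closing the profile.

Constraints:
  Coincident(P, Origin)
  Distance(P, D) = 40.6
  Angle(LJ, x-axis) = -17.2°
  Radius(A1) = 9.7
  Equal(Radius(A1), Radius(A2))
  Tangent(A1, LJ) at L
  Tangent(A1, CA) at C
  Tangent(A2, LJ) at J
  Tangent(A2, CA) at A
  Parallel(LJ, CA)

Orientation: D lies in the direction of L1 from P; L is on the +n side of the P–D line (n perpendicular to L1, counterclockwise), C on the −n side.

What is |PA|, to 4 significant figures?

41.74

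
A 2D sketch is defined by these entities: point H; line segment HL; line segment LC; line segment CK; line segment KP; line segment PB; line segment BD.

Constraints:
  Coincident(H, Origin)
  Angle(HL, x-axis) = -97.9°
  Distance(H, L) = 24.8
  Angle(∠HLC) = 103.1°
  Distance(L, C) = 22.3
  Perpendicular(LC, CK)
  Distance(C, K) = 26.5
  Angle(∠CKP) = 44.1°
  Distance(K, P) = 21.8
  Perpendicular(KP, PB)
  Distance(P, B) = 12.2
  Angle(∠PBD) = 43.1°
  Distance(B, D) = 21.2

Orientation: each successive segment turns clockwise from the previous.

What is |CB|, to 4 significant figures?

6.829

H is at the origin; HL runs at -97.9° with length 24.8, so L = (-3.409, -24.56). ∠HLC = 103.1° gives LC at -174.8° from the x-axis; with |LC| = 22.3, C = (-25.62, -26.59). LC is perpendicular to CK, so CK runs at 95.20°; with |CK| = 26.5, K = (-28.02, -0.1948). ∠CKP = 44.1° gives KP at -40.70° from the x-axis; with |KP| = 21.8, P = (-11.49, -14.41). The perpendicularity gives PB at right angles to KP, so PB runs at -130.7°; with |PB| = 12.2, B = (-19.45, -23.66). Then |CB| = |B − C| = 6.829.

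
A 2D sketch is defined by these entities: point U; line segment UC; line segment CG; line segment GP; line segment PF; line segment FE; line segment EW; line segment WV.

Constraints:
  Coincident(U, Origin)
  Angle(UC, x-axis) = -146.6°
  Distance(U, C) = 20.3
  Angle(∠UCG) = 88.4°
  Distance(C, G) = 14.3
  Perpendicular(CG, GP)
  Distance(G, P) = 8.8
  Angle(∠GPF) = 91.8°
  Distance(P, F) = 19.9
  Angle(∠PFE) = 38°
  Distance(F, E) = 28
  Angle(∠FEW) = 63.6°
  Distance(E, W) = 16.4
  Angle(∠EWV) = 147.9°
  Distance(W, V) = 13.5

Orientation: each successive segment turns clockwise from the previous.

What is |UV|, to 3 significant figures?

14.8

U is at the origin; UC runs at -146.6° with length 20.3, so C = (-16.9, -11.2). ∠UCG = 88.4° gives CG at 122° from the x-axis; with |CG| = 14.3, G = (-24.5, 0.979). CG is perpendicular to GP, so GP runs at 31.8°; with |GP| = 8.8, P = (-17.0, 5.62). ∠GPF = 91.8° gives PF at -56.4° from the x-axis; with |PF| = 19.9, F = (-5.99, -11.0). ∠PFE = 38.0° gives FE at 162° from the x-axis; with |FE| = 28.0, E = (-32.6, -2.12). ∠FEW = 63.6° gives EW at 45.2° from the x-axis; with |EW| = 16.4, W = (-21.0, 9.52). ∠EWV = 147.9° gives WV at 13.1° from the x-axis; with |WV| = 13.5, V = (-7.86, 12.6). Then |UV| = |V − U| = 14.8.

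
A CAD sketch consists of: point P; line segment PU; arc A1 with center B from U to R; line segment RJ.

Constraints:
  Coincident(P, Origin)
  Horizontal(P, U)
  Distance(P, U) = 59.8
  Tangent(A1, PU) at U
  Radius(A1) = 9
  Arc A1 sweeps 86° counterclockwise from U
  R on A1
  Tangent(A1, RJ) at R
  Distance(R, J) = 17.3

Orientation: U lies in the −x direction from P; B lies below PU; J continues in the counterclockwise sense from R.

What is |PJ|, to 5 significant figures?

74.530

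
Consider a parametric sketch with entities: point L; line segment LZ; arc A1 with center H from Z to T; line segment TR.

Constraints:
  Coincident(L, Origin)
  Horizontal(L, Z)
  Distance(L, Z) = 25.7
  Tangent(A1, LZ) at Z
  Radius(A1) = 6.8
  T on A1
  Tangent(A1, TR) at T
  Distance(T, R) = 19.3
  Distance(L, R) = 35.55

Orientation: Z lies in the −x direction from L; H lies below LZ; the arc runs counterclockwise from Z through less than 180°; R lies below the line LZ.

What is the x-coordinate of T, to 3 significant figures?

-31.8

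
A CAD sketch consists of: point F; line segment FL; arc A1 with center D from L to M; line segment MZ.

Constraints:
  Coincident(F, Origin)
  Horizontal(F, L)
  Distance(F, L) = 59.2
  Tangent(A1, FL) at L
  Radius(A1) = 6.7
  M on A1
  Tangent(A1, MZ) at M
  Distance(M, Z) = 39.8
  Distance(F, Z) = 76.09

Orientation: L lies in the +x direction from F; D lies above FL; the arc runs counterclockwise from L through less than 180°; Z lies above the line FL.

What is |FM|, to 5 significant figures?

66.273

Checks: |DM| = 6.700 ✓; ∠(DM, MZ) = 90.00° ✓; |MZ| = 39.80 ✓; |FZ| = 76.09 ✓.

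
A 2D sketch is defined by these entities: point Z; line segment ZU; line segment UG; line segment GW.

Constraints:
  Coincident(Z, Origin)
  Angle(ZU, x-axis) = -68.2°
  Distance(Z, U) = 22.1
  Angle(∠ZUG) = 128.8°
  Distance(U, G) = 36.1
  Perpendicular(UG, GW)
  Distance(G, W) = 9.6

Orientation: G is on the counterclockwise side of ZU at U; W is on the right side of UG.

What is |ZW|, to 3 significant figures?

56.7

∠ZUG = 128.8°, so UG runs at -68.2° + (180° − 128.8°) = -17.0° from the x-axis; with |UG| = 36.1, G = U + 36.1·(cos -17.0°, sin -17.0°) = (42.7, -31.1). UG ⟂ GW; with |GW| = 9.6 on the right of UG, W = G + 9.6·(-0.292, -0.956) = (39.9, -40.3). Then |ZW| = |W − Z| = 56.7.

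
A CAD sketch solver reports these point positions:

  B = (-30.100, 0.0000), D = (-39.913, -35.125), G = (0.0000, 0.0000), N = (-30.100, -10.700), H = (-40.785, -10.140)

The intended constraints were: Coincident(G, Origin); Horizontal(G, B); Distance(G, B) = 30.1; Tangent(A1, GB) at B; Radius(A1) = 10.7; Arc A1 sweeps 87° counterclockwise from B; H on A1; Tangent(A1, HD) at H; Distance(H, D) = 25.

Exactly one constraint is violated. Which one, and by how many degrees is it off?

Tangent(A1, HD) at H — off by 5.00°.

G = (0.00, 0.00) ✓; G.y = 0.00, B.y = 0.00 ✓; |GB| = 30.10 ✓; ∠(NB, BG) = 90.00° ✓; |NB| = 10.70 ✓; bearing(N→H) − bearing(N→B) = 87.00° ✓; |NH| = 10.70 ✓; ∠(NH, HD) = 85.00° ✗; |HD| = 25.00 ✓.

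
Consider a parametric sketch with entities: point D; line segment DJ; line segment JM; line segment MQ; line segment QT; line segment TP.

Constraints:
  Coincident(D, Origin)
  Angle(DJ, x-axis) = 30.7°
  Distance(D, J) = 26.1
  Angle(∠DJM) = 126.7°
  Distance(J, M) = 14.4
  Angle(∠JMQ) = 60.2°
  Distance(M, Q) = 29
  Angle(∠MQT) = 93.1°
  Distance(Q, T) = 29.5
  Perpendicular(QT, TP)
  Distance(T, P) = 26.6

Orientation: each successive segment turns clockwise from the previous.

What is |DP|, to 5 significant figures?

32.801

D is at the origin; DJ runs at 30.7° with length 26.1, so J = (22.442, 13.325). ∠DJM = 126.7° gives JM at -22.600° from the x-axis; with |JM| = 14.4, M = (35.736, 7.7913). ∠JMQ = 60.2° gives MQ at -142.40° from the x-axis; with |MQ| = 29.0, Q = (12.760, -9.9029). ∠MQT = 93.1° gives QT at 130.70° from the x-axis; with |QT| = 29.5, T = (-6.4769, 12.462). QT is perpendicular to TP, so TP runs at 40.700°; with |TP| = 26.6, P = (13.689, 29.808). Then |DP| = |P − D| = 32.801.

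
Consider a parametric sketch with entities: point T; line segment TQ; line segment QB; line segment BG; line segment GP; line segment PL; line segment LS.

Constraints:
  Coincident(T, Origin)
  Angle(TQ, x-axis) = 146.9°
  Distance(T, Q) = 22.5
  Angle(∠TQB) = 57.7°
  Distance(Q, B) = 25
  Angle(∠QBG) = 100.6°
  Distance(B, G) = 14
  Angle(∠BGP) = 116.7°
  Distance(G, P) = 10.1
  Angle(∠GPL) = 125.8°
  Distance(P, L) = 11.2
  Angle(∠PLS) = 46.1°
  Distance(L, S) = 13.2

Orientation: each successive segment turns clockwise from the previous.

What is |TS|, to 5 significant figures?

12.137

∠GPL = 125.8° gives PL at -172.30° from the x-axis; with |PL| = 11.2, L = (-3.9039, 0.84416). ∠PLS = 46.1° gives LS at 53.800° from the x-axis; with |LS| = 13.2, S = (3.8920, 11.496). Then |TS| = |S − T| = 12.137.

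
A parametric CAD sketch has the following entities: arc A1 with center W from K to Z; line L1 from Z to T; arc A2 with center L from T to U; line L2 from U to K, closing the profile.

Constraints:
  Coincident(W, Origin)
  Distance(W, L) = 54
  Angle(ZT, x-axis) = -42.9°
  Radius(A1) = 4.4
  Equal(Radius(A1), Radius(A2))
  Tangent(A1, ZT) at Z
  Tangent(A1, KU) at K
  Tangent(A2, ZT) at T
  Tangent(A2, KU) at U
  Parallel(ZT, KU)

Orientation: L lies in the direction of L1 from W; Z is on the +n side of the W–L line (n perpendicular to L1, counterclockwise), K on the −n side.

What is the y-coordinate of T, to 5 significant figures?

-33.536

The slot axis is L1's direction at -42.9°, so u = (cos -42.9°, sin -42.9°) = (0.73254, -0.68072) and n = (−sin -42.9°, cos -42.9°) = (0.68072, 0.73254). W is at the origin and L lies 54.0 along u from W, so L = 54.0·u = (39.557, -36.759). Tangency of A1 to both parallel lines with radius 4.4 puts Z and K at W ± 4.4·n: Z = (2.9952, 3.2232), K = (-2.9952, -3.2232). Equal radii place T and U the same way about L: T = L + 4.4·n = (42.552, -33.536), U = L − 4.4·n = (36.562, -39.982). So T.y = -33.536.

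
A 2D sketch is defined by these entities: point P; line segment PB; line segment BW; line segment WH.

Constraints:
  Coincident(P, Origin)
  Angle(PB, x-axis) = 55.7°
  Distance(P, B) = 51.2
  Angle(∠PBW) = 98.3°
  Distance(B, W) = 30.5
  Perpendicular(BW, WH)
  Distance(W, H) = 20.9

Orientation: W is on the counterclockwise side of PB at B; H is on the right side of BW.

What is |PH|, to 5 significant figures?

80.976

P is at the origin; PB runs at 55.7° with length 51.2, so B = 51.2·(cos 55.7°, sin 55.7°) = (28.853, 42.296). ∠PBW = 98.3°, so BW runs at 55.7° + (180° − 98.3°) = 137.40° from the x-axis; with |BW| = 30.5, W = B + 30.5·(cos 137.40°, sin 137.40°) = (6.4016, 62.941). The perpendicularity gives WH at right angles to BW; with |WH| = 20.9 on the right of BW, H = W + 20.9·(0.67688, 0.73610) = (20.548, 78.325). Then |PH| = |H − P| = 80.976.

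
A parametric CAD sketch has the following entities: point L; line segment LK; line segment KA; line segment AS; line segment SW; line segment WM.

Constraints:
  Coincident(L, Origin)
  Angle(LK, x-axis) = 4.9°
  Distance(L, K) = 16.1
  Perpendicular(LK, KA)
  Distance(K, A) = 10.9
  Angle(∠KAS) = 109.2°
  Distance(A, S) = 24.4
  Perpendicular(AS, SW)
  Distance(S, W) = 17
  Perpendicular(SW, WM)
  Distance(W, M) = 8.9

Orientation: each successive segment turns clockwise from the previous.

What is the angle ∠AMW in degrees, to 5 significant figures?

132.36°

AS is perpendicular to SW, so SW runs at 114.10°; with |SW| = 17.0, W = (-12.243, -3.9300). SW is perpendicular to WM, so WM runs at 24.100°; with |WM| = 8.9, M = (-4.1183, -0.29589). Then cos ∠AMW = MA·MW / (|MA||MW|), giving 132.36°.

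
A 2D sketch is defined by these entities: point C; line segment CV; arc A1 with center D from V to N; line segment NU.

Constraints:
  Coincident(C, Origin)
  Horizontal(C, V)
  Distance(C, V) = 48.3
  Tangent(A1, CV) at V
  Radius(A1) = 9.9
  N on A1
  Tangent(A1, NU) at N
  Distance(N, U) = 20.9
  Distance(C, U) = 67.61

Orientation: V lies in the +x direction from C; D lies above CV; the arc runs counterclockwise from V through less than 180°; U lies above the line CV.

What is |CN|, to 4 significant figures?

58.73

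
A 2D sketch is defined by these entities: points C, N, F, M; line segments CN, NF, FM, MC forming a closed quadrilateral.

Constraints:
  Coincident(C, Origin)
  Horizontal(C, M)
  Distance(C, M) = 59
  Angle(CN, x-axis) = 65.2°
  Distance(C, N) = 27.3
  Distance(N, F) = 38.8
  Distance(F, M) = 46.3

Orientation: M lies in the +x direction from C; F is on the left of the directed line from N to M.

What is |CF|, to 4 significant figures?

63.09

Checks: |NF| = 38.80 ✓; |FM| = 46.30 ✓.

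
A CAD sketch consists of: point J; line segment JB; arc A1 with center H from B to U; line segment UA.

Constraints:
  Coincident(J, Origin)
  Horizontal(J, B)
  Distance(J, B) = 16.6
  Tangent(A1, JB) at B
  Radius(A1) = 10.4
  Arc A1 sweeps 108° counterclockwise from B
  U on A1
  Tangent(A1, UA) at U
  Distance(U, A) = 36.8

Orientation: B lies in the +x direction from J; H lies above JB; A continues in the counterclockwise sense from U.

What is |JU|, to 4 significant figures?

29.78

The tangent condition forces HB to be normal to JB, so H = B + (0, 10.4) = (16.60, 10.40). On A1, B sits at bearing -90° from H; a 108° counterclockwise sweep puts U at bearing 18°, so U = H + 10.4·(cos 18°, sin 18°) = (26.49, 13.61). Then |JU| = |U − J| = 29.78.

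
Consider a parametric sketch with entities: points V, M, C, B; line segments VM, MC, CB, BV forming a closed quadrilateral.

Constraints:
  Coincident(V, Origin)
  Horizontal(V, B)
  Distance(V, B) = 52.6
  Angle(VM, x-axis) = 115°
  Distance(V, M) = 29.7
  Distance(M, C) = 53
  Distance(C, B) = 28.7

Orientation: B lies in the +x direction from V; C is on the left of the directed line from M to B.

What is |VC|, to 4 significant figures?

48.08

Checks: V = (0.00, 0.00) ✓; |MC| = 53.00 ✓; |CB| = 28.70 ✓.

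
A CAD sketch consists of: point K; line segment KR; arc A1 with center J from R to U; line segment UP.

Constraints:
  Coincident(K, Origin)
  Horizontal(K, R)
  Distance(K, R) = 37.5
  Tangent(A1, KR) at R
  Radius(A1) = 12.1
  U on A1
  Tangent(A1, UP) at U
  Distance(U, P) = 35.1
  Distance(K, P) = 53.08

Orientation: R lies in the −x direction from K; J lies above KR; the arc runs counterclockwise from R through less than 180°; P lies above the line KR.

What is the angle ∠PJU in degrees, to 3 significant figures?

71.0°

Checks: |JU| = 12.10 ✓; ∠(JU, UP) = 90.00° ✓; |UP| = 35.10 ✓; |KP| = 53.08 ✓.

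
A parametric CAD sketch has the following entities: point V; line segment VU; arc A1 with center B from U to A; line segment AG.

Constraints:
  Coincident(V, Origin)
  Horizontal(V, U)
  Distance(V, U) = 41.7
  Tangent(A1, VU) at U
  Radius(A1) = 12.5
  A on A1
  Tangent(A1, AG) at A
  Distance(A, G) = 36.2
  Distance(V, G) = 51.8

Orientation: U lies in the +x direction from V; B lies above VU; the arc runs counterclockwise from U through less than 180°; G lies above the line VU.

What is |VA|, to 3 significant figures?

54.6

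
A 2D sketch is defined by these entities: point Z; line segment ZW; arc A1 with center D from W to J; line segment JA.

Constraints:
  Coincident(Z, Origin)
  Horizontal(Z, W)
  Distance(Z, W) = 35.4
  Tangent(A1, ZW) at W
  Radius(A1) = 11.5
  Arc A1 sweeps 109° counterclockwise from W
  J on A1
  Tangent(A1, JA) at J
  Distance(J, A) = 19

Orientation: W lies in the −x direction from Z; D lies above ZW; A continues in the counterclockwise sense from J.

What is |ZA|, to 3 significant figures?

45.2

Z is at the origin; Z and W share the same y with |ZW| = 35.4 and W on the −x side, so W = (-35.4, 0.00). Tangency of A1 to ZW means the radius DW is perpendicular to ZW, so D = W + (0, 11.5) = (-35.4, 11.5). On A1, W sits at bearing -90° from D; a 109° counterclockwise sweep puts J at bearing 19°, so J = D + 11.5·(cos 19°, sin 19°) = (-24.5, 15.2). Tangency of A1 to JA means the radius DJ is perpendicular to JA, so JA runs along (−sin 19°, cos 19°); with |JA| = 19.0, A = (-30.7, 33.2). Then |ZA| = |A − Z| = 45.2.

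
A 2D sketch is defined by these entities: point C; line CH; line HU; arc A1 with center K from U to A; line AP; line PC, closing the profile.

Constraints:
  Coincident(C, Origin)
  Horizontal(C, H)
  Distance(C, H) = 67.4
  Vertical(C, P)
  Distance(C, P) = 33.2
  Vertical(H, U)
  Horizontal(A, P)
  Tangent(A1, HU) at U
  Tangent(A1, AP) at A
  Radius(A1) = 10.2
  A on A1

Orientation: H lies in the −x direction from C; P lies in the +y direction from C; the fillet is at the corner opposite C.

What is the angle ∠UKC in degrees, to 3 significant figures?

158°

The virtual corner opposite C is at (-67.4, 33.2). A1 meets HU tangentially, so KU is at right angles to HU and the tangent condition forces KA to be normal to AP, with radius 10.2, so the center K sits 10.2 in from both sides at K = (-57.2, 23.0). That places the tangent points at U = (-67.4, 23.0) on HU and A = (-57.2, 33.2) on AP. Then cos ∠UKC = KU·KC / (|KU||KC|), giving 158°.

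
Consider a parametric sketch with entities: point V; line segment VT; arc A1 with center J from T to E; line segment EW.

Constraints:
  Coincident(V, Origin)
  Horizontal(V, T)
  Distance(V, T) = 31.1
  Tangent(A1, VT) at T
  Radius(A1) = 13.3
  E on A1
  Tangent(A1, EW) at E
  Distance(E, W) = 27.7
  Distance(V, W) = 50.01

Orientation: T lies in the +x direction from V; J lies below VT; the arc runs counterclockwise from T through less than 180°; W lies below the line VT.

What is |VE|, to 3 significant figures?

24.6

Checks: |JE| = 13.30 ✓; ∠(JE, EW) = 90.00° ✓; |EW| = 27.70 ✓; |VW| = 50.01 ✓.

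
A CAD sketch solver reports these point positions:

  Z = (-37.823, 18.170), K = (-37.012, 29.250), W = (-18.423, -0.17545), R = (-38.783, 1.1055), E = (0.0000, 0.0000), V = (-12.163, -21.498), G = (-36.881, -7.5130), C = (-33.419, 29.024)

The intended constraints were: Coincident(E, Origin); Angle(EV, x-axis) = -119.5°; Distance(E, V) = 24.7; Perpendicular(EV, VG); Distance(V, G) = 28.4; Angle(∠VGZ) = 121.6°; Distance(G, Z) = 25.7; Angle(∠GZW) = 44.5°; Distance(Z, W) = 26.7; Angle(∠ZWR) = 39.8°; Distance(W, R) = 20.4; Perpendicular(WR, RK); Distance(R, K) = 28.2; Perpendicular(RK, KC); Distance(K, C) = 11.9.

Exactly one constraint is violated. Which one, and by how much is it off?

Distance(K, C) = 11.9 — off by 8.30.

E = (0.00, 0.00) ✓; EV at -119.5° ✓; |EV| = 24.70 ✓; ∠(EV, VG) = 90.00° ✓; |VG| = 28.40 ✓; ∠VGZ = 121.6° ✓; |GZ| = 25.70 ✓; ∠GZW = 44.50° ✓; |ZW| = 26.70 ✓; ∠ZWR = 39.80° ✓; |WR| = 20.40 ✓; ∠(WR, RK) = 90.00° ✓; |RK| = 28.20 ✓; ∠(RK, KC) = 90.00° ✓; |KC| = 3.600 ✗.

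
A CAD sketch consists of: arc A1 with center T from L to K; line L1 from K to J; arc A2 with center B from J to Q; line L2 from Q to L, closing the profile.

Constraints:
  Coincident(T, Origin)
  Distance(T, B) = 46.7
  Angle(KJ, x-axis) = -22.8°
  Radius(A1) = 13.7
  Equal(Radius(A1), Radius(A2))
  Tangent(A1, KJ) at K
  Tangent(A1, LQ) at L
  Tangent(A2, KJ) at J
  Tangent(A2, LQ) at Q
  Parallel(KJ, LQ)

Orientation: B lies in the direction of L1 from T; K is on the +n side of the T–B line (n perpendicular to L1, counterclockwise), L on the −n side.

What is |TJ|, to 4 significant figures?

48.67

The slot axis is L1's direction at -22.8°, so u = (cos -22.8°, sin -22.8°) = (0.9219, -0.3875) and n = (−sin -22.8°, cos -22.8°) = (0.3875, 0.9219). T is at the origin and B lies 46.7 along u from T, so B = 46.7·u = (43.05, -18.10). Tangency of A1 to both parallel lines with radius 13.7 puts K and L at T ± 13.7·n: K = (5.309, 12.63), L = (-5.309, -12.63). Equal radii place J and Q the same way about B: J = B + 13.7·n = (48.36, -5.467), Q = B − 13.7·n = (37.74, -30.73). Then |TJ| = |J − T| = 48.67.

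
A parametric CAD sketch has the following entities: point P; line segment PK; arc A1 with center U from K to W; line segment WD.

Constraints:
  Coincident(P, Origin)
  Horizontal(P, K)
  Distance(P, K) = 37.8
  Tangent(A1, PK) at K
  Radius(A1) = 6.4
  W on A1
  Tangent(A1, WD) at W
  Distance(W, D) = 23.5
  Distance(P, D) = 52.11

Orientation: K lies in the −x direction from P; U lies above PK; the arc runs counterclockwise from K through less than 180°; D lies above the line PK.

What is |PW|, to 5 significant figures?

33.349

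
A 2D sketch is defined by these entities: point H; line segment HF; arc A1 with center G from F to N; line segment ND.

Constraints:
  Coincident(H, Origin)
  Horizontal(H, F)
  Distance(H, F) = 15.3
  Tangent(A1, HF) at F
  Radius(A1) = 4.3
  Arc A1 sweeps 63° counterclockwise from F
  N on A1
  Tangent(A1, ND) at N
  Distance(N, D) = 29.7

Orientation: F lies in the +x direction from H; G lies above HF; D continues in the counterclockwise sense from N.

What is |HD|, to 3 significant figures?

43.5

H is at the origin; HF is horizontal with |HF| = 15.3 and F on the +x side, so F = (15.3, 0.00). Tangency of A1 to HF means the radius GF is perpendicular to HF, so G = F + (0, 4.3) = (15.3, 4.30). On A1, F sits at bearing -90° from G; a 63° counterclockwise sweep puts N at bearing -27°, so N = G + 4.3·(cos -27°, sin -27°) = (19.1, 2.35). A1 meets ND tangentially, so GN is at right angles to ND, so ND runs along (−sin -27°, cos -27°); with |ND| = 29.7, D = (32.6, 28.8). Then |HD| = |D − H| = 43.5.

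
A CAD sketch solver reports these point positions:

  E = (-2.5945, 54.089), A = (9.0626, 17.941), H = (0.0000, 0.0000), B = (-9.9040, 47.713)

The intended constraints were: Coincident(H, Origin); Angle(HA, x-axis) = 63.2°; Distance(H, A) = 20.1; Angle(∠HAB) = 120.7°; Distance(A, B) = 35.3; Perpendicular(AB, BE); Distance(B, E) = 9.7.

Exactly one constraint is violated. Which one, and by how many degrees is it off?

Perpendicular(AB, BE) — off by 8.60°.

H = (0.00, 0.00) ✓; HA at 63.20° ✓; |HA| = 20.10 ✓; ∠HAB = 120.7° ✓; |AB| = 35.30 ✓; ∠(AB, BE) = 81.40° ✗; |BE| = 9.700 ✓.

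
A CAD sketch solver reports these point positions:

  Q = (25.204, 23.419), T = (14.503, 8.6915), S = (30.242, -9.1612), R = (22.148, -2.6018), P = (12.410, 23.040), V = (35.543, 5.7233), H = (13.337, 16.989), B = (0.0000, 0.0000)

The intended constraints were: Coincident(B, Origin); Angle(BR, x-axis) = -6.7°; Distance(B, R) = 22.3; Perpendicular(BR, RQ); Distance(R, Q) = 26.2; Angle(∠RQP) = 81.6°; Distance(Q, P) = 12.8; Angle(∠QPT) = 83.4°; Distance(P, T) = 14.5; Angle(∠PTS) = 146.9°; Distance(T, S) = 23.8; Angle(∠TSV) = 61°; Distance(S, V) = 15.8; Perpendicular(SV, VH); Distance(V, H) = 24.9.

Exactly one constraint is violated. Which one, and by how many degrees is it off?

Perpendicular(SV, VH) — off by 7.30°.

B = (0.00, 0.00) ✓; BR at -6.700° ✓; |BR| = 22.30 ✓; ∠(BR, RQ) = 90.00° ✓; |RQ| = 26.20 ✓; ∠RQP = 81.60° ✓; |QP| = 12.80 ✓; ∠QPT = 83.40° ✓; |PT| = 14.50 ✓; ∠PTS = 146.9° ✓; |TS| = 23.80 ✓; ∠TSV = 61.00° ✓; |SV| = 15.80 ✓; ∠(SV, VH) = 82.70° ✗; |VH| = 24.90 ✓.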